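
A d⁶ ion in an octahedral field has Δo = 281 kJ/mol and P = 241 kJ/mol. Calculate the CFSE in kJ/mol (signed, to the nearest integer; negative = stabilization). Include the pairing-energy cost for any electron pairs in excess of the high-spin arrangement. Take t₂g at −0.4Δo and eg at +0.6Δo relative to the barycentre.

-192

Since Δo = 281 kJ/mol > P = 241 kJ/mol, the complex adopts the low-spin configuration.
Filling d⁶ accordingly: t₂g⁶ eg⁰.
Orbital CFSE = -2.4Δo = -2.4 × 281 = -674 kJ/mol.
Excess pairs vs high-spin: 3 − 1 = 2; pairing cost = +482 kJ/mol.
Net CFSE = -674 + 482 = -192 kJ/mol.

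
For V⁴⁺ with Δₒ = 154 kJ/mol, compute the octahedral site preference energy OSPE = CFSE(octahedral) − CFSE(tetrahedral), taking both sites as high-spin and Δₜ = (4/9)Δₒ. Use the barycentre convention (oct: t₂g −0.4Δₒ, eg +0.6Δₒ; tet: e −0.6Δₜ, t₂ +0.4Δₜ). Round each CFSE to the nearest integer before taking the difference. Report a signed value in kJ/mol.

Group 5 minus oxidation state +4 gives a d¹ configuration for V⁴⁺.
In an octahedral site d¹ (HS) is t₂g¹ eg⁰, giving CFSE(oct) = -0.4Δₒ = -62 kJ/mol.
Tetrahedral e¹ t₂⁰ gives -0.6Δₜ = -0.6 × (4/9) × 154 = -41 kJ/mol.
OSPE = -62 − (-41) = -21 kJ/mol.

-21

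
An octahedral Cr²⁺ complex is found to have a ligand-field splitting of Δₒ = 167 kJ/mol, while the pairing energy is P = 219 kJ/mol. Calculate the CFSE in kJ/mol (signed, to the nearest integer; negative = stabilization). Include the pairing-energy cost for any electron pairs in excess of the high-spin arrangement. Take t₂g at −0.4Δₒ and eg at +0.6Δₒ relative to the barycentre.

Cr²⁺: group 6, so d-count = 6 − 2 = 4.
Here Δₒ < P (167 < 219), so the high-spin state is favoured.
That gives t₂g³ eg¹.
Orbital CFSE = -0.6Δₒ = -0.6 × 167 = -100 kJ/mol.
High-spin has no excess pairs, so no pairing correction applies.

-100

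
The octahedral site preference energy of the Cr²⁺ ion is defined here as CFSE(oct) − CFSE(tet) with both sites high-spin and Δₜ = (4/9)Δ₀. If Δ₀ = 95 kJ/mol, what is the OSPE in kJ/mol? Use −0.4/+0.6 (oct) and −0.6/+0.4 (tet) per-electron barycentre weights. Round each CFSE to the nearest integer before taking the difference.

Cr is in group 6, so Cr²⁺ is d⁴ (6 − 2 = 4).
In an octahedral site d⁴ (HS) is t₂g³ eg¹, giving CFSE(oct) = -0.6Δ₀ = -57 kJ/mol.
In a tetrahedral site the filling is e² t₂²: CFSE(tet) = -0.4Δₜ = -0.4 × (4/9)(95) = -17 kJ/mol.
OSPE = CFSE(oct) − CFSE(tet) = -57 − (-17) = -40 kJ/mol.

-40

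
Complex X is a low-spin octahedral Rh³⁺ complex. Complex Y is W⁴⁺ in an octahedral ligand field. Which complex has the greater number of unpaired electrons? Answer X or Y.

Y

X: Rh³⁺: group 9, so d-count = 9 − 3 = 6; t2g^6 e_g^0 → 0 unpaired.
Y: W is in group 6, so W⁴⁺ is d² (6 − 4 = 2); t2g^2 e_g^0 → 2 unpaired.
So Y has more unpaired electrons.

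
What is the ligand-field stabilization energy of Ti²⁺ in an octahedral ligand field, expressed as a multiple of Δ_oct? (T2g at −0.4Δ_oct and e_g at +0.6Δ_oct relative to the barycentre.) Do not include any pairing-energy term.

-0.8 Δ_oct

Ti²⁺: group 4, so d-count = 4 − 2 = 2.
Configuration: t2g^2 e_g^0.
CFSE = 2(-0.4Δ_oct) + 0(0.6Δ_oct) = -0.8Δ_oct + 0.0Δ_oct = -0.8Δ_oct.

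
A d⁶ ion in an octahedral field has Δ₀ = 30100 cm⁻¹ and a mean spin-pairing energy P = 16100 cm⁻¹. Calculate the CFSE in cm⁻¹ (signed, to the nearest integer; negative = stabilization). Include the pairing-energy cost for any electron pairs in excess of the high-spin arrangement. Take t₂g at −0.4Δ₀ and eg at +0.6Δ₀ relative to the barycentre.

-40040

With Δ₀ > P the complex is low-spin.
Configuration: t₂g⁶ eg⁰.
Orbital CFSE = -2.4Δ₀ = -2.4 × 30100 = -72240 cm⁻¹.
Excess pairs vs high-spin: 3 − 1 = 2; pairing cost = +32200 cm⁻¹.
Net CFSE = -72240 + 32200 = -40040 cm⁻¹.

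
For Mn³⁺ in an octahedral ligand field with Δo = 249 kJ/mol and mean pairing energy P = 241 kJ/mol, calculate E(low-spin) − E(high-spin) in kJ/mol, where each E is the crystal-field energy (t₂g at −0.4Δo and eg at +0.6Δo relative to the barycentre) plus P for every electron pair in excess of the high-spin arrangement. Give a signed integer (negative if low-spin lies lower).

-8

Mn is in group 7, so Mn³⁺ is d⁴ (7 − 3 = 4).
In the high-spin limit (t₂g³ eg¹) the orbital term is -0.6Δo = -149 kJ/mol, with no excess pairing.
Low-spin: t₂g⁴ eg⁰, orbital CFSE = -1.6Δo = -398 kJ/mol; plus 1 excess pair × P = +241 kJ/mol; total -157 kJ/mol.
Thus E(LS) − E(HS) = -8 kJ/mol.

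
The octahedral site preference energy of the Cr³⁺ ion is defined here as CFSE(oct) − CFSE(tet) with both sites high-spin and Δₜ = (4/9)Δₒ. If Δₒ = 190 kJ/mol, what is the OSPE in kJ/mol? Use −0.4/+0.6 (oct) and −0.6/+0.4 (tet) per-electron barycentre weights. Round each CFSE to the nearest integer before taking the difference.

Cr³⁺: group 6, so d-count = 6 − 3 = 3.
In an octahedral site d³ (HS) is t2g^3 e_g^0, giving CFSE(oct) = -1.2Δₒ = -228 kJ/mol.
In a tetrahedral site the filling is e^2 t2^1: CFSE(tet) = -0.8Δₜ = -0.8 × (4/9)(190) = -68 kJ/mol.
OSPE = CFSE(oct) − CFSE(tet) = -228 − (-68) = -160 kJ/mol.

-160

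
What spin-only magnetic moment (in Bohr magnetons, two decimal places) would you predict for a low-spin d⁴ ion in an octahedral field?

Configuration: t₂g⁴ eg⁰ → 2 unpaired electrons.
μ(spin-only) = √[2(2+2)] = √8 ≈ 2.83 Bohr magnetons.

2.83 Bohr magnetons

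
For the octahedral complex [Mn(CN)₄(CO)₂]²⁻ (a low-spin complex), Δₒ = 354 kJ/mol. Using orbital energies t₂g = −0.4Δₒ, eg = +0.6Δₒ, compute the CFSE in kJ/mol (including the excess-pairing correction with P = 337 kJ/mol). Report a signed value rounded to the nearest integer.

Ligand charges: 4×(-1) from CN⁻ and 2×(+0) from CO sum to -4; with overall charge -2, Mn is +2.
Mn²⁺: group 7, so d-count = 7 − 2 = 5.
Configuration: t₂g⁵ eg⁰.
Orbital CFSE = 5(-0.4) + 0(0.6) = -2.0Δₒ = -2.0 × 354 = -708 kJ/mol.
High-spin d⁵ would be t₂g³ eg² with 0 pairs; low-spin has 2, so 2 excess pairs cost +2P = +674 kJ/mol.
Overall CFSE = -708 + 674 = -34 kJ/mol.

-34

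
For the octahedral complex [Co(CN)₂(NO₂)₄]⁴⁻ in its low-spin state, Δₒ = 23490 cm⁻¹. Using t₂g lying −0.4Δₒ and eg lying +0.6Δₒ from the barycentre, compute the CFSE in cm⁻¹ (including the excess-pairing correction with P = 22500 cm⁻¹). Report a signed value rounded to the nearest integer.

Ligand charges: 2×(-1) from CN⁻ and 4×(-1) from NO₂⁻ sum to -6; with overall charge -4, Co is +2.
Group 9 minus oxidation state +2 gives a d⁷ configuration for Co²⁺.
Electron filling gives t₂g⁶ eg¹.
CFSE(orbital) = 6×(-0.4Δₒ) + 1×(0.6Δₒ) = -1.8Δₒ; with Δₒ = 23490 cm⁻¹ that is -42282 cm⁻¹.
Pairing penalty: 3 pairs vs 2 in the high-spin reference → 1 extra × P = 22500 cm⁻¹.
Net CFSE = -42282 + 22500 = -19782 cm⁻¹.

-19782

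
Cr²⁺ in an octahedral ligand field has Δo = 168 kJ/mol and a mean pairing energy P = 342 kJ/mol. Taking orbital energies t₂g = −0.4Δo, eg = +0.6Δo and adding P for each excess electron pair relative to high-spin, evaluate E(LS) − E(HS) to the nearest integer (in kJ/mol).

174

Cr²⁺: group 6, so d-count = 6 − 2 = 4.
In the high-spin limit (t₂g³ eg¹) the orbital term is -0.6Δo = -101 kJ/mol, with no excess pairing.
Low-spin t₂g⁴ eg⁰ gives -1.6Δo = -269 kJ/mol, but forming 1 extra pair costs 1P = 342 kJ/mol, so E(LS) = -269 + 342 = 73 kJ/mol.
E(LS) − E(HS) = 73 − (-101) = 174 kJ/mol.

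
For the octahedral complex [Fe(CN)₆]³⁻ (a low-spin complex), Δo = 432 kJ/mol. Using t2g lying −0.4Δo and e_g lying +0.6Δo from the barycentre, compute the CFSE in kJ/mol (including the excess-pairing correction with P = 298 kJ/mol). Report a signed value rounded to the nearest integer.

-268

Each CN⁻ contributes -1; 6 × (-1) = -6. With overall charge -3, Fe is in the +3 oxidation state.
Group 8 minus oxidation state +3 gives a d⁵ configuration for Fe³⁺.
Configuration: t2g^5 e_g^0.
The orbital stabilization is -2.0Δo = -2.0 × 432 = -864 kJ/mol.
Relative to high-spin t2g^3 e_g^2 (0 paired), the low-spin configuration has 2 additional pairs, contributing +2 × 298 = +596 kJ/mol.
Net CFSE = -864 + 596 = -268 kJ/mol.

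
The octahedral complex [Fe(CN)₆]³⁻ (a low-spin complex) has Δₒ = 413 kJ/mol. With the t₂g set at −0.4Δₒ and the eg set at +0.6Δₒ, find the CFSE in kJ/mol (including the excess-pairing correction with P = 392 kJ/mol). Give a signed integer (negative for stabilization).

-42

Each CN⁻ contributes -1; 6 × (-1) = -6. With overall charge -3, Fe is in the +3 oxidation state.
Fe sits in group 8; removing 3 electrons leaves Fe³⁺ with 8 − 3 = 5 d electrons.
Electron filling gives t₂g⁵ eg⁰.
The orbital stabilization is -2.0Δₒ = -2.0 × 413 = -826 kJ/mol.
Pairing penalty: 2 pairs vs 0 in the high-spin reference → 2 extra × P = 784 kJ/mol.
Net CFSE = -826 + 784 = -42 kJ/mol.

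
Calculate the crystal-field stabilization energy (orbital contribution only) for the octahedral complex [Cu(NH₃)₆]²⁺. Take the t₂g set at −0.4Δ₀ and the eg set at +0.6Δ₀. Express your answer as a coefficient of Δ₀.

NH₃ is neutral, so the +2 overall charge sits on Cu: oxidation state +2.
Cu is in group 11, so Cu²⁺ is d⁹ (11 − 2 = 9).
Configuration: t₂g⁶ eg³.
CFSE = 6(-0.4Δ₀) + 3(0.6Δ₀) = -2.4Δ₀ + 1.8Δ₀ = -0.6Δ₀.

-0.6 Δ₀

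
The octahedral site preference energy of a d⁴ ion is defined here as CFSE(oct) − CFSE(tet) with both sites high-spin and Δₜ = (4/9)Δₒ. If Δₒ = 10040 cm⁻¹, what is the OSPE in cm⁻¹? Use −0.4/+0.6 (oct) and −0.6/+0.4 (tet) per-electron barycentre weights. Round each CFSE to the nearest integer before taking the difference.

Octahedral high-spin t₂g³ eg¹: CFSE = -0.6 × 10040 = -6024 cm⁻¹.
Tetrahedral e² t₂² gives -0.4Δₜ = -0.4 × (4/9) × 10040 = -1785 cm⁻¹.
Subtracting, OSPE = -6024 − (-1785) = -4239 cm⁻¹.

-4239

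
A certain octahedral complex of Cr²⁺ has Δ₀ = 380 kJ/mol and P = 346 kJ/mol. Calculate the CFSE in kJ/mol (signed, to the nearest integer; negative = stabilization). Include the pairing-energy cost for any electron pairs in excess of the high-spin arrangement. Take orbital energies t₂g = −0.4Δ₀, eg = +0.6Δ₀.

-262

Cr is in group 6, so Cr²⁺ is d⁴ (6 − 2 = 4).
Δ₀ > P, so pairing is preferred: the ground state is low-spin.
That gives t₂g⁴ eg⁰.
Orbital CFSE = -1.6Δ₀ = -1.6 × 380 = -608 kJ/mol.
Excess pairs vs high-spin: 1 − 0 = 1; pairing cost = +346 kJ/mol.
Net CFSE = -608 + 346 = -262 kJ/mol.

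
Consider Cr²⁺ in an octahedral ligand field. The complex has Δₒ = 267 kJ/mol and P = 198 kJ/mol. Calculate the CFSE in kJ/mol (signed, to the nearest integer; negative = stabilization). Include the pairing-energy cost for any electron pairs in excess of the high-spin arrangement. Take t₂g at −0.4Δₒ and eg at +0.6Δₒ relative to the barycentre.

Cr is in group 6, so Cr²⁺ is d⁴ (6 − 2 = 4).
Here Δₒ > P (267 > 198), so the low-spin state is favoured.
Configuration: t₂g⁴ eg⁰.
Orbital CFSE = -1.6Δₒ = -1.6 × 267 = -427 kJ/mol.
Excess pairs vs high-spin: 1 − 0 = 1; pairing cost = +198 kJ/mol.
Net CFSE = -427 + 198 = -229 kJ/mol.

-229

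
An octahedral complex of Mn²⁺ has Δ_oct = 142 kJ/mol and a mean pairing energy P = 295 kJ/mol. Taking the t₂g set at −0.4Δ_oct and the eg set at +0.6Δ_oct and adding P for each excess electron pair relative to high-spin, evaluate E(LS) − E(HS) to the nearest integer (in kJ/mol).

306

Group 7 minus oxidation state +2 gives a d⁵ configuration for Mn²⁺.
High-spin: t₂g³ eg², CFSE = 0.0Δ_oct = 0 kJ/mol.
Low-spin: t₂g⁵ eg⁰, orbital CFSE = -2.0Δ_oct = -284 kJ/mol; plus 2 excess pairs × P = +590 kJ/mol; total 306 kJ/mol.
The difference is 306 − (0) = 306 kJ/mol, so high-spin lies lower.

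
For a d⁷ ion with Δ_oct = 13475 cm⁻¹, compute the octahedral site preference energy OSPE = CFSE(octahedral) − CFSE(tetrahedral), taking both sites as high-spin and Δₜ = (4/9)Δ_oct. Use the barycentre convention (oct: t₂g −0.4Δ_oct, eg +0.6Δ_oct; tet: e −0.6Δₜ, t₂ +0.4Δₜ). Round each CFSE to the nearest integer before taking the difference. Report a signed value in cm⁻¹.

In an octahedral site d⁷ (HS) is t₂g⁵ eg², giving CFSE(oct) = -0.8Δ_oct = -10780 cm⁻¹.
Tetrahedral e⁴ t₂³ gives -1.2Δₜ = -1.2 × (4/9) × 13475 = -7187 cm⁻¹.
Subtracting, OSPE = -10780 − (-7187) = -3593 cm⁻¹.

-3593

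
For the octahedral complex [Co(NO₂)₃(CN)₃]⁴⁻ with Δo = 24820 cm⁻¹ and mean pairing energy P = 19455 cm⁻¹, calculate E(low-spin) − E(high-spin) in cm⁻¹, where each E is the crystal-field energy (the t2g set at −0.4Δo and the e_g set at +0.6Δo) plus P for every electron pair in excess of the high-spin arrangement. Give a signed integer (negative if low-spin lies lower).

-5365

Ligand charges: 3×(-1) from NO₂⁻ and 3×(-1) from CN⁻ sum to -6; with overall charge -4, Co is +2.
Group 9 minus oxidation state +2 gives a d⁷ configuration for Co²⁺.
In the high-spin limit (t2g^5 e_g^2) the orbital term is -0.8Δo = -19856 cm⁻¹, with no excess pairing.
Low-spin: t2g^6 e_g^1, orbital CFSE = -1.8Δo = -44676 cm⁻¹; plus 1 excess pair × P = +19455 cm⁻¹; total -25221 cm⁻¹.
The difference is -25221 − (-19856) = -5365 cm⁻¹, so low-spin lies lower.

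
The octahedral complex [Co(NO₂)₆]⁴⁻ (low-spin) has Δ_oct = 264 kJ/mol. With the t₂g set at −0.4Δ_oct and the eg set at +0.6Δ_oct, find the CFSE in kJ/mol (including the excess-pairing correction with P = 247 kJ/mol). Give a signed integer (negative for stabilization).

Each NO₂⁻ contributes -1; 6 × (-1) = -6. With overall charge -4, Co is in the +2 oxidation state.
Co sits in group 9; removing 2 electrons leaves Co²⁺ with 9 − 2 = 7 d electrons.
Configuration: t₂g⁶ eg¹.
CFSE(orbital) = 6×(-0.4Δ_oct) + 1×(0.6Δ_oct) = -1.8Δ_oct; with Δ_oct = 264 kJ/mol that is -475 kJ/mol.
Relative to high-spin t₂g⁵ eg² (2 paired), the low-spin configuration has 1 additional pair, contributing +1 × 247 = +247 kJ/mol.
Net CFSE = -475 + 247 = -228 kJ/mol.

-228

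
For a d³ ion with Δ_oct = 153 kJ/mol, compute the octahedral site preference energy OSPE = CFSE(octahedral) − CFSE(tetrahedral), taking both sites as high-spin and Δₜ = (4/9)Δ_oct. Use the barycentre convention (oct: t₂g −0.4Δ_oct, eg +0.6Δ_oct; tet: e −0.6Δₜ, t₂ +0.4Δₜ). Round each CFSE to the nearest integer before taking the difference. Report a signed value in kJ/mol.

-130

In an octahedral site d³ (HS) is t₂g³ eg⁰, giving CFSE(oct) = -1.2Δ_oct = -184 kJ/mol.
In a tetrahedral site the filling is e² t₂¹: CFSE(tet) = -0.8Δₜ = -0.8 × (4/9)(153) = -54 kJ/mol.
OSPE = -184 − (-54) = -130 kJ/mol.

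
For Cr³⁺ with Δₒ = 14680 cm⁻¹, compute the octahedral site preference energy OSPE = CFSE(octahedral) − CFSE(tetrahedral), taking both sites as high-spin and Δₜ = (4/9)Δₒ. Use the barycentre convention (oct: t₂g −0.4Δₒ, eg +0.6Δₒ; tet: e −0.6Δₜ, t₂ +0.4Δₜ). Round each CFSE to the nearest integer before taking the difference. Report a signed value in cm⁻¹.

Cr³⁺: group 6, so d-count = 6 − 3 = 3.
Octahedral (high-spin): t2g^3 e_g^0, CFSE = 3(−0.4) + 0(+0.6) = -1.2Δₒ = -1.2 × 14680 = -17616 cm⁻¹.
Tetrahedral e^2 t2^1 gives -0.8Δₜ = -0.8 × (4/9) × 14680 = -5220 cm⁻¹.
OSPE = CFSE(oct) − CFSE(tet) = -17616 − (-5220) = -12396 cm⁻¹.

-12396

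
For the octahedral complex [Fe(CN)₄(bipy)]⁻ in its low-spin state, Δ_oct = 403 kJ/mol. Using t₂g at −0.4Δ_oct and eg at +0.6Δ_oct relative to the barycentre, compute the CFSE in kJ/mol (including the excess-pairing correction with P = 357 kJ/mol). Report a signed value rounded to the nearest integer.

Ligand charges: 4×(-1) from CN⁻ and 1×(+0) from bipy sum to -4; with overall charge -1, Fe is +3.
Fe sits in group 8; removing 3 electrons leaves Fe³⁺ with 8 − 3 = 5 d electrons.
The d⁵ electrons fill as t₂g⁵ eg⁰.
CFSE(orbital) = 5×(-0.4Δ_oct) + 0×(0.6Δ_oct) = -2.0Δ_oct; with Δ_oct = 403 kJ/mol that is -806 kJ/mol.
Pairing penalty: 2 pairs vs 0 in the high-spin reference → 2 extra × P = 714 kJ/mol.
Overall CFSE = -806 + 714 = -92 kJ/mol.

-92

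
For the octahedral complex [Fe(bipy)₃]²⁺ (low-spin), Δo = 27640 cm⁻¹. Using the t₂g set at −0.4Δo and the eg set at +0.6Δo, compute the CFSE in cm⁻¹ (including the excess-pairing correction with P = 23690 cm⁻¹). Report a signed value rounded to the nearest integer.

bipy is neutral, so the +2 overall charge sits on Fe: oxidation state +2.
Fe²⁺: group 8, so d-count = 8 − 2 = 6.
Electron filling gives t₂g⁶ eg⁰.
CFSE(orbital) = 6×(-0.4Δo) + 0×(0.6Δo) = -2.4Δo; with Δo = 27640 cm⁻¹ that is -66336 cm⁻¹.
High-spin d⁶ would be t₂g⁴ eg² with 1 pair; low-spin has 3, so 2 excess pairs cost +2P = +47380 cm⁻¹.
Combining: -66336 + 47380 = -18956 cm⁻¹.

-18956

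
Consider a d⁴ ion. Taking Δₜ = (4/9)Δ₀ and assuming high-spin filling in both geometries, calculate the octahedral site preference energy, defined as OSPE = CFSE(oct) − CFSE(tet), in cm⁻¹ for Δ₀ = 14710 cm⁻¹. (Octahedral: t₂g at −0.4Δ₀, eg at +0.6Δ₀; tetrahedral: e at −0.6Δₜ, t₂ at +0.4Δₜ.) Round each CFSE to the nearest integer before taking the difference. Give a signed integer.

In an octahedral site d⁴ (HS) is t2g^3 e_g^1, giving CFSE(oct) = -0.6Δ₀ = -8826 cm⁻¹.
In a tetrahedral site the filling is e^2 t2^2: CFSE(tet) = -0.4Δₜ = -0.4 × (4/9)(14710) = -2615 cm⁻¹.
OSPE = -8826 − (-2615) = -6211 cm⁻¹.

-6211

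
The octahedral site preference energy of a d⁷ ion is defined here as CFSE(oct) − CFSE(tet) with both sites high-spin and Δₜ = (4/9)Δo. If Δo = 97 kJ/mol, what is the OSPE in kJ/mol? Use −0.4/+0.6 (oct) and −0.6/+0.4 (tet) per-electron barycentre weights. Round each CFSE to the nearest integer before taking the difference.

-26

Octahedral (high-spin): t₂g⁵ eg², CFSE = 5(−0.4) + 2(+0.6) = -0.8Δo = -0.8 × 97 = -78 kJ/mol.
In a tetrahedral site the filling is e⁴ t₂³: CFSE(tet) = -1.2Δₜ = -1.2 × (4/9)(97) = -52 kJ/mol.
Subtracting, OSPE = -78 − (-52) = -26 kJ/mol.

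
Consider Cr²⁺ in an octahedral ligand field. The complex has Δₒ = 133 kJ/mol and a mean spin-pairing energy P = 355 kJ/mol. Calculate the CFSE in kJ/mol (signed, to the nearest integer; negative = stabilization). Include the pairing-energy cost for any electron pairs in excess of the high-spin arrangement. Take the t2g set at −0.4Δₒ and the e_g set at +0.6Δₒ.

Group 6 minus oxidation state +2 gives a d⁴ configuration for Cr²⁺.
Δₒ < P, so pairing is avoided: the ground state is high-spin.
That gives t2g^3 e_g^1.
Orbital CFSE = -0.6Δₒ = -0.6 × 133 = -80 kJ/mol.
High-spin has no excess pairs, so no pairing correction applies.

-80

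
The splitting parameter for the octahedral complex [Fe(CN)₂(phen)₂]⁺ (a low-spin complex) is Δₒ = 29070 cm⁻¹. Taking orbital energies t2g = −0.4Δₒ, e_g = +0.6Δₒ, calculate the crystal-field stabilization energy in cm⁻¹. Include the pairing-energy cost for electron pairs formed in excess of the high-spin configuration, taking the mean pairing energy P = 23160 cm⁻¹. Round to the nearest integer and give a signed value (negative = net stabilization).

Ligand charges: 2×(-1) from CN⁻ and 2×(+0) from phen sum to -2; with overall charge +1, Fe is +3.
Group 8 minus oxidation state +3 gives a d⁵ configuration for Fe³⁺.
Configuration: t2g^5 e_g^0.
The orbital stabilization is -2.0Δₒ = -2.0 × 29070 = -58140 cm⁻¹.
Relative to high-spin t2g^3 e_g^2 (0 paired), the low-spin configuration has 2 additional pairs, contributing +2 × 23160 = +46320 cm⁻¹.
Overall CFSE = -58140 + 46320 = -11820 cm⁻¹.

-11820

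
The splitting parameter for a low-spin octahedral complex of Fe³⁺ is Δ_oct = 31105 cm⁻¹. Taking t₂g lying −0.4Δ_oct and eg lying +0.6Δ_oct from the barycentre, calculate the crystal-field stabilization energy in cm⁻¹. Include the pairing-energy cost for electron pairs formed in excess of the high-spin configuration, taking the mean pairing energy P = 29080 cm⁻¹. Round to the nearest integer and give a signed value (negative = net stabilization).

Fe is in group 8, so Fe³⁺ is d⁵ (8 − 3 = 5).
The d⁵ electrons fill as t₂g⁵ eg⁰.
Orbital CFSE = 5(-0.4) + 0(0.6) = -2.0Δ_oct = -2.0 × 31105 = -62210 cm⁻¹.
High-spin d⁵ would be t₂g³ eg² with 0 pairs; low-spin has 2, so 2 excess pairs cost +2P = +58160 cm⁻¹.
Combining: -62210 + 58160 = -4050 cm⁻¹.

-4050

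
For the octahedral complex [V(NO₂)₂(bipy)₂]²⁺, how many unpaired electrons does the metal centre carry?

1

Ligand charges: 2×(-1) from NO₂⁻ and 2×(+0) from bipy sum to -2; with overall charge +2, V is +4.
Group 5 minus oxidation state +4 gives a d¹ configuration for V⁴⁺.
Configuration: t2g^1 e_g^0, giving 1 unpaired electron.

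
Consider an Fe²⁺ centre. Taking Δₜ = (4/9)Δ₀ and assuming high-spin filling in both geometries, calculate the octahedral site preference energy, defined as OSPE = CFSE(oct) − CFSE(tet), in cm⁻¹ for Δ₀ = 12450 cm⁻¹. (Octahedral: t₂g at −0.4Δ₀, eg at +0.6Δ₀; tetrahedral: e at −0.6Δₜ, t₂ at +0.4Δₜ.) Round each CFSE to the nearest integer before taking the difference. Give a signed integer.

-1660

Group 8 minus oxidation state +2 gives a d⁶ configuration for Fe²⁺.
In an octahedral site d⁶ (HS) is t2g^4 e_g^2, giving CFSE(oct) = -0.4Δ₀ = -4980 cm⁻¹.
Tetrahedral: e^3 t2^3, CFSE = 3(−0.6) + 3(+0.4) = -0.6Δₜ = -0.6 × (4/9) × 12450 = -3320 cm⁻¹.
Subtracting, OSPE = -4980 − (-3320) = -1660 cm⁻¹.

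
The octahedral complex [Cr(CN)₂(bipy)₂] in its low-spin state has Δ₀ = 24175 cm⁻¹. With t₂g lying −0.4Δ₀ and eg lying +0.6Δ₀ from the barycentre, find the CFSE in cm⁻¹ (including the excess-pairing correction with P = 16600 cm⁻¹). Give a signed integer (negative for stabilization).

-22080

Ligand charges: 2×(-1) from CN⁻ and 2×(+0) from bipy sum to -2; with overall charge +0, Cr is +2.
Cr sits in group 6; removing 2 electrons leaves Cr²⁺ with 6 − 2 = 4 d electrons.
Electron filling gives t₂g⁴ eg⁰.
The orbital stabilization is -1.6Δ₀ = -1.6 × 24175 = -38680 cm⁻¹.
Pairing penalty: 1 pair vs 0 in the high-spin reference → 1 extra × P = 16600 cm⁻¹.
Overall CFSE = -38680 + 16600 = -22080 cm⁻¹.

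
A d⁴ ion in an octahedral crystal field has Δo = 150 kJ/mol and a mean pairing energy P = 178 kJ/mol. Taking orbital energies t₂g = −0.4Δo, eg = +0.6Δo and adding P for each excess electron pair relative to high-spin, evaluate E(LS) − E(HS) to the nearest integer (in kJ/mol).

28

High-spin: t₂g³ eg¹, CFSE = -0.6Δo = -90 kJ/mol.
Low-spin t₂g⁴ eg⁰ gives -1.6Δo = -240 kJ/mol, but forming 1 extra pair costs 1P = 178 kJ/mol, so E(LS) = -240 + 178 = -62 kJ/mol.
E(LS) − E(HS) = -62 − (-90) = 28 kJ/mol.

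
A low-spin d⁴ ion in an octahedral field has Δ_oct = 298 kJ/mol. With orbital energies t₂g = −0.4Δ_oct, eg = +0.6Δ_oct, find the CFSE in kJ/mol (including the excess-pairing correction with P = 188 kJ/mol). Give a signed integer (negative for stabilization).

-289

The d⁴ electrons fill as t₂g⁴ eg⁰.
CFSE(orbital) = 4×(-0.4Δ_oct) + 0×(0.6Δ_oct) = -1.6Δ_oct; with Δ_oct = 298 kJ/mol that is -477 kJ/mol.
High-spin d⁴ would be t₂g³ eg¹ with 0 pairs; low-spin has 1, so 1 excess pair costs +1P = +188 kJ/mol.
Net CFSE = -477 + 188 = -289 kJ/mol.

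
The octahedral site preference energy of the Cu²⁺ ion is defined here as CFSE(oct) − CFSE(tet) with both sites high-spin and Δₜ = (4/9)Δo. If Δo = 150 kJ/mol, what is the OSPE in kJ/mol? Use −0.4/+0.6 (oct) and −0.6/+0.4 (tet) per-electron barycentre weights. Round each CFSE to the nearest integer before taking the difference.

Group 11 minus oxidation state +2 gives a d⁹ configuration for Cu²⁺.
Octahedral high-spin t₂g⁶ eg³: CFSE = -0.6 × 150 = -90 kJ/mol.
Tetrahedral: e⁴ t₂⁵, CFSE = 4(−0.6) + 5(+0.4) = -0.4Δₜ = -0.4 × (4/9) × 150 = -27 kJ/mol.
OSPE = CFSE(oct) − CFSE(tet) = -90 − (-27) = -63 kJ/mol.

-63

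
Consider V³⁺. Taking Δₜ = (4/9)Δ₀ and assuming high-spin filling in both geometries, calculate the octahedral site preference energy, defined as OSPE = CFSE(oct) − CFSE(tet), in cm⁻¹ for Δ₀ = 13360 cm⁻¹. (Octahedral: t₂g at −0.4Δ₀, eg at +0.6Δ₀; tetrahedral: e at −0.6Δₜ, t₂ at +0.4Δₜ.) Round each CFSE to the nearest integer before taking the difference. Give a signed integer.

-3563

V³⁺: group 5, so d-count = 5 − 3 = 2.
Octahedral high-spin t2g^2 e_g^0: CFSE = -0.8 × 13360 = -10688 cm⁻¹.
Tetrahedral: e^2 t2^0, CFSE = 2(−0.6) + 0(+0.4) = -1.2Δₜ = -1.2 × (4/9) × 13360 = -7125 cm⁻¹.
OSPE = CFSE(oct) − CFSE(tet) = -10688 − (-7125) = -3563 cm⁻¹.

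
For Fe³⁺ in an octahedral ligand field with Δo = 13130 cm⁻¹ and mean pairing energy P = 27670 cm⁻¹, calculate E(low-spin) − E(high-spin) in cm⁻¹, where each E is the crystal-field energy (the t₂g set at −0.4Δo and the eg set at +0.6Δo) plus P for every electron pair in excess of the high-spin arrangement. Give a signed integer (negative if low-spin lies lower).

Fe is in group 8, so Fe³⁺ is d⁵ (8 − 3 = 5).
High-spin d⁵ fills as t₂g³ eg² with CFSE 3(−0.4) + 2(+0.6) = 0.0Δo = 0 cm⁻¹.
For low-spin the configuration is t₂g⁵ eg⁰: orbital energy -2.0 × 13130 = -26260 cm⁻¹, and 2 additional pairs relative to high-spin add 55340 cm⁻¹, giving 29080 cm⁻¹.
E(LS) − E(HS) = 29080 − (0) = 29080 cm⁻¹.

29080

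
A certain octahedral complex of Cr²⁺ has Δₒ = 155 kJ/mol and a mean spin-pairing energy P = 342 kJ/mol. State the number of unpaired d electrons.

Cr is in group 6, so Cr²⁺ is d⁴ (6 − 2 = 4).
Since Δₒ = 155 kJ/mol < P = 342 kJ/mol, the complex adopts the high-spin configuration.
Filling d⁴ accordingly: t2g^3 e_g^1.
Unpaired electrons: 4.

4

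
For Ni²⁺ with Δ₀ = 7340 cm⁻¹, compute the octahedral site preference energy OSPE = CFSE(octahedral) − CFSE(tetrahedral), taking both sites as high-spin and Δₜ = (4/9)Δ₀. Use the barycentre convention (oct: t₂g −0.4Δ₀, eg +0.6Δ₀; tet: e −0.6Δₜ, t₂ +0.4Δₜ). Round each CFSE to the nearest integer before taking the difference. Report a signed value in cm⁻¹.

Ni²⁺: group 10, so d-count = 10 − 2 = 8.
Octahedral high-spin t₂g⁶ eg²: CFSE = -1.2 × 7340 = -8808 cm⁻¹.
Tetrahedral: e⁴ t₂⁴, CFSE = 4(−0.6) + 4(+0.4) = -0.8Δₜ = -0.8 × (4/9) × 7340 = -2610 cm⁻¹.
OSPE = -8808 − (-2610) = -6198 cm⁻¹.

-6198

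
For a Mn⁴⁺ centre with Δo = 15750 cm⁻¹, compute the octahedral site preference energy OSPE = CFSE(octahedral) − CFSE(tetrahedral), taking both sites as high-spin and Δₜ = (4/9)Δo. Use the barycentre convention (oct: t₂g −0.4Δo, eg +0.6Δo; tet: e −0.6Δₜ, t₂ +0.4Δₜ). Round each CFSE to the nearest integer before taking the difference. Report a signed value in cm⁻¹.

-13300

Mn is in group 7, so Mn⁴⁺ is d³ (7 − 4 = 3).
Octahedral (high-spin): t₂g³ eg⁰, CFSE = 3(−0.4) + 0(+0.6) = -1.2Δo = -1.2 × 15750 = -18900 cm⁻¹.
In a tetrahedral site the filling is e² t₂¹: CFSE(tet) = -0.8Δₜ = -0.8 × (4/9)(15750) = -5600 cm⁻¹.
Subtracting, OSPE = -18900 − (-5600) = -13300 cm⁻¹.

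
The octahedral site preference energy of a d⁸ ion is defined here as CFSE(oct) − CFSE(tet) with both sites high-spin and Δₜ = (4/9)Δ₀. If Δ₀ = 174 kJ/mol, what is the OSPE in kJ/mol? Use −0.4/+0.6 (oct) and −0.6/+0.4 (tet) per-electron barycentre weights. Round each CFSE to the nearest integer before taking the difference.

Octahedral (high-spin): t₂g⁶ eg², CFSE = 6(−0.4) + 2(+0.6) = -1.2Δ₀ = -1.2 × 174 = -209 kJ/mol.
Tetrahedral: e⁴ t₂⁴, CFSE = 4(−0.6) + 4(+0.4) = -0.8Δₜ = -0.8 × (4/9) × 174 = -62 kJ/mol.
Subtracting, OSPE = -209 − (-62) = -147 kJ/mol.

-147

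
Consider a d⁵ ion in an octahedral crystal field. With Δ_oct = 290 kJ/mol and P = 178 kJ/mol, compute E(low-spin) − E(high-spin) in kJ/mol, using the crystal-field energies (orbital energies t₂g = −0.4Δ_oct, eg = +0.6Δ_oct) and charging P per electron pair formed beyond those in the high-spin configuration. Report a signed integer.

High-spin d⁵ fills as t₂g³ eg² with CFSE 3(−0.4) + 2(+0.6) = 0.0Δ_oct = 0 kJ/mol.
Low-spin: t₂g⁵ eg⁰, orbital CFSE = -2.0Δ_oct = -580 kJ/mol; plus 2 excess pairs × P = +356 kJ/mol; total -224 kJ/mol.
E(LS) − E(HS) = -224 − (0) = -224 kJ/mol.

-224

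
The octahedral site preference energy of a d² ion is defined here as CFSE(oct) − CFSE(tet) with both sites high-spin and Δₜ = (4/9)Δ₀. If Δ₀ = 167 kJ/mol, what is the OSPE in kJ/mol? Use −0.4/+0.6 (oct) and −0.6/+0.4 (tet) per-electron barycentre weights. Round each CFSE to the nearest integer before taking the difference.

-45

In an octahedral site d² (HS) is t₂g² eg⁰, giving CFSE(oct) = -0.8Δ₀ = -134 kJ/mol.
Tetrahedral e² t₂⁰ gives -1.2Δₜ = -1.2 × (4/9) × 167 = -89 kJ/mol.
Subtracting, OSPE = -134 − (-89) = -45 kJ/mol.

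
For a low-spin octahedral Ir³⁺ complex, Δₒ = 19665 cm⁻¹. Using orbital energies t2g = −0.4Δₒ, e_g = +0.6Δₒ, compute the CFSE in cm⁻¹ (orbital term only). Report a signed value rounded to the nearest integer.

Group 9 minus oxidation state +3 gives a d⁶ configuration for Ir³⁺.
Electron filling gives t2g^6 e_g^0.
The orbital stabilization is -2.4Δₒ = -2.4 × 19665 = -47196 cm⁻¹.

-47196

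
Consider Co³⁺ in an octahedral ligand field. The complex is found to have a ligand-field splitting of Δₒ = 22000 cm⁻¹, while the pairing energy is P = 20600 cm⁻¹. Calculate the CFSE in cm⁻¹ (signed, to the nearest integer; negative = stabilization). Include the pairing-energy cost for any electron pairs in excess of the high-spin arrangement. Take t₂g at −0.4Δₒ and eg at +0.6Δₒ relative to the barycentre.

Co³⁺: group 9, so d-count = 9 − 3 = 6.
Δₒ > P, so pairing is preferred: the ground state is low-spin.
Filling d⁶ accordingly: t₂g⁶ eg⁰.
Orbital CFSE = -2.4Δₒ = -2.4 × 22000 = -52800 cm⁻¹.
Excess pairs vs high-spin: 3 − 1 = 2; pairing cost = +41200 cm⁻¹.
Net CFSE = -52800 + 41200 = -11600 cm⁻¹.

-11600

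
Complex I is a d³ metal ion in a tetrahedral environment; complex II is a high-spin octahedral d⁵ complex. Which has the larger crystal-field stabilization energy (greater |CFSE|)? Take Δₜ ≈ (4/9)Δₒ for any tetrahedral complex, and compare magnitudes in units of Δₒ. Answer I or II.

I: Tetrahedral splitting is small, so the complex is high-spin; e² t₂¹, CFSE = -0.8Δₜ ≈ -0.36Δₒ.
II: t2g^3 e_g^2, CFSE = 0.0Δₒ.
So I has the larger |CFSE|.

I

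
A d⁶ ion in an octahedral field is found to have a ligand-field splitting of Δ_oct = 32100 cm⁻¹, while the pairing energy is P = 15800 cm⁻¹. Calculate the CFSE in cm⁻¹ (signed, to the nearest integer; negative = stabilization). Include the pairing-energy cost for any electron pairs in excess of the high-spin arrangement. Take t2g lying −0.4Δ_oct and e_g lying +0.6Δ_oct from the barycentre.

-45440

Δ_oct > P, so pairing is preferred: the ground state is low-spin.
Configuration: t2g^6 e_g^0.
Orbital CFSE = -2.4Δ_oct = -2.4 × 32100 = -77040 cm⁻¹.
Excess pairs vs high-spin: 3 − 1 = 2; pairing cost = +31600 cm⁻¹.
Net CFSE = -77040 + 31600 = -45440 cm⁻¹.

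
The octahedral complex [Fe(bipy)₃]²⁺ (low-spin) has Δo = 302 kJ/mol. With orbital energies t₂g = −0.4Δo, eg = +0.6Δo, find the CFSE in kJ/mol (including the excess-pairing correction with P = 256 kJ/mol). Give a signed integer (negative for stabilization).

bipy is neutral, so the +2 overall charge sits on Fe: oxidation state +2.
Group 8 minus oxidation state +2 gives a d⁶ configuration for Fe²⁺.
The d⁶ electrons fill as t₂g⁶ eg⁰.
Orbital CFSE = 6(-0.4) + 0(0.6) = -2.4Δo = -2.4 × 302 = -725 kJ/mol.
Pairing penalty: 3 pairs vs 1 in the high-spin reference → 2 extra × P = 512 kJ/mol.
Net CFSE = -725 + 512 = -213 kJ/mol.

-213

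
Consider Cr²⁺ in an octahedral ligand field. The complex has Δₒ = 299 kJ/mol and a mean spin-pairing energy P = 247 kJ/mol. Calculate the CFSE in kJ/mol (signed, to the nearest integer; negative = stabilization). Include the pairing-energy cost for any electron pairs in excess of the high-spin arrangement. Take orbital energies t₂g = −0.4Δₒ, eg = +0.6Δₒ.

Cr sits in group 6; removing 2 electrons leaves Cr²⁺ with 6 − 2 = 4 d electrons.
Here Δₒ > P (299 > 247), so the low-spin state is favoured.
That gives t₂g⁴ eg⁰.
Orbital CFSE = -1.6Δₒ = -1.6 × 299 = -478 kJ/mol.
Excess pairs vs high-spin: 1 − 0 = 1; pairing cost = +247 kJ/mol.
Net CFSE = -478 + 247 = -231 kJ/mol.

-231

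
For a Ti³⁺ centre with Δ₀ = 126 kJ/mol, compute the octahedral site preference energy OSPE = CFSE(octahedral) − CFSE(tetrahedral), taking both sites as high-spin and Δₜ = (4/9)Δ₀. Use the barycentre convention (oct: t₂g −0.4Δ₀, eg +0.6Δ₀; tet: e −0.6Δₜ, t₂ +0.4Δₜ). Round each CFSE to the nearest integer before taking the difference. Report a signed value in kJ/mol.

Ti³⁺: group 4, so d-count = 4 − 3 = 1.
Octahedral high-spin t₂g¹ eg⁰: CFSE = -0.4 × 126 = -50 kJ/mol.
Tetrahedral e¹ t₂⁰ gives -0.6Δₜ = -0.6 × (4/9) × 126 = -34 kJ/mol.
OSPE = -50 − (-34) = -16 kJ/mol.

-16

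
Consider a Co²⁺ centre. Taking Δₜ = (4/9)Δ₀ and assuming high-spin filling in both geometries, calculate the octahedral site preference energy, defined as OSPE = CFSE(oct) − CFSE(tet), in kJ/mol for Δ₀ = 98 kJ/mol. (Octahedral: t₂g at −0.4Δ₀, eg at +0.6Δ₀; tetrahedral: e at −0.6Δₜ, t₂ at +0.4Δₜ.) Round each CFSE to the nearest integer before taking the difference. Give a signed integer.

-26

Co²⁺: group 9, so d-count = 9 − 2 = 7.
Octahedral high-spin t₂g⁵ eg²: CFSE = -0.8 × 98 = -78 kJ/mol.
Tetrahedral e⁴ t₂³ gives -1.2Δₜ = -1.2 × (4/9) × 98 = -52 kJ/mol.
Subtracting, OSPE = -78 − (-52) = -26 kJ/mol.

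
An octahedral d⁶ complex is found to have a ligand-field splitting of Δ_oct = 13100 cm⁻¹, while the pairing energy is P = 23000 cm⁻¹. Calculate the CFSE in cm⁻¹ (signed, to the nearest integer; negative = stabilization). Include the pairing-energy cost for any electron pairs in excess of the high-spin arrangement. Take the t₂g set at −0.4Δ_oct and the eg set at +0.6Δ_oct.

With Δ_oct < P the complex is high-spin.
Filling d⁶ accordingly: t₂g⁴ eg².
Orbital CFSE = -0.4Δ_oct = -0.4 × 13100 = -5240 cm⁻¹.
High-spin has no excess pairs, so no pairing correction applies.

-5240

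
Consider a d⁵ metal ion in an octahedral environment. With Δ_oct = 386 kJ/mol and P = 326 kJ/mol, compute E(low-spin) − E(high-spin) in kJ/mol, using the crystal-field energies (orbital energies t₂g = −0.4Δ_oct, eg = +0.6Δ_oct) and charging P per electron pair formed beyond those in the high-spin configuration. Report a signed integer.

-120

High-spin d⁵ fills as t₂g³ eg² with CFSE 3(−0.4) + 2(+0.6) = 0.0Δ_oct = 0 kJ/mol.
For low-spin the configuration is t₂g⁵ eg⁰: orbital energy -2.0 × 386 = -772 kJ/mol, and 2 additional pairs relative to high-spin add 652 kJ/mol, giving -120 kJ/mol.
Thus E(LS) − E(HS) = -120 kJ/mol.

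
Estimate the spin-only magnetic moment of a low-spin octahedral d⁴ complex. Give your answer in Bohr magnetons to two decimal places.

2.83 Bohr magnetons

Configuration: t2g^4 e_g^0 → 2 unpaired electrons.
μ(spin-only) = √[2(2+2)] = √8 ≈ 2.83 Bohr magnetons.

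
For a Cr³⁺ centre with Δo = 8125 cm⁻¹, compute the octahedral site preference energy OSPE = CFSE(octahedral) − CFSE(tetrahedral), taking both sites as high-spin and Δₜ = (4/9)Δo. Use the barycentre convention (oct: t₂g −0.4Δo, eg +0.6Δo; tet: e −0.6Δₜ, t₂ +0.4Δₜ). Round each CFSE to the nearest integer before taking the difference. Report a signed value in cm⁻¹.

-6861

Cr³⁺: group 6, so d-count = 6 − 3 = 3.
Octahedral (high-spin): t2g^3 e_g^0, CFSE = 3(−0.4) + 0(+0.6) = -1.2Δo = -1.2 × 8125 = -9750 cm⁻¹.
In a tetrahedral site the filling is e^2 t2^1: CFSE(tet) = -0.8Δₜ = -0.8 × (4/9)(8125) = -2889 cm⁻¹.
OSPE = -9750 − (-2889) = -6861 cm⁻¹.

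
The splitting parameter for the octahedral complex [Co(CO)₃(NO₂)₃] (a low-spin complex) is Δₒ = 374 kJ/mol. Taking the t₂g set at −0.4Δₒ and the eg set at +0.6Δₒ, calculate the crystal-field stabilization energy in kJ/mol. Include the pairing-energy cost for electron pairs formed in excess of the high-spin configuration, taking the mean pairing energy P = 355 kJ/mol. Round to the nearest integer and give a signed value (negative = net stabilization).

Ligand charges: 3×(+0) from CO and 3×(-1) from NO₂⁻ sum to -3; with overall charge +0, Co is +3.
Co³⁺: group 9, so d-count = 9 − 3 = 6.
Configuration: t₂g⁶ eg⁰.
The orbital stabilization is -2.4Δₒ = -2.4 × 374 = -898 kJ/mol.
Pairing penalty: 3 pairs vs 1 in the high-spin reference → 2 extra × P = 710 kJ/mol.
Combining: -898 + 710 = -188 kJ/mol.

-188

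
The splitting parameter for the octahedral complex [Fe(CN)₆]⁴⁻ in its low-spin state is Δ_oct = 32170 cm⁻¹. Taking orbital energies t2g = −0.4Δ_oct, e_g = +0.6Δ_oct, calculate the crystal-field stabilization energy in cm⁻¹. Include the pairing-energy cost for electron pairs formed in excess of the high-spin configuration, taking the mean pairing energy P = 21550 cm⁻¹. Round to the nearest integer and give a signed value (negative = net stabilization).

-34108

Each CN⁻ contributes -1; 6 × (-1) = -6. With overall charge -4, Fe is in the +2 oxidation state.
Group 8 minus oxidation state +2 gives a d⁶ configuration for Fe²⁺.
Configuration: t2g^6 e_g^0.
Orbital CFSE = 6(-0.4) + 0(0.6) = -2.4Δ_oct = -2.4 × 32170 = -77208 cm⁻¹.
Pairing penalty: 3 pairs vs 1 in the high-spin reference → 2 extra × P = 43100 cm⁻¹.
Combining: -77208 + 43100 = -34108 cm⁻¹.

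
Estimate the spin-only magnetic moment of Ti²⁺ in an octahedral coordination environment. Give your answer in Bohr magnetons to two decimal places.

Group 4 minus oxidation state +2 gives a d² configuration for Ti²⁺.
Configuration: t₂g² eg⁰ → 2 unpaired electrons.
μ(spin-only) = √[2(2+2)] = √8 ≈ 2.83 Bohr magnetons.

2.83 Bohr magnetons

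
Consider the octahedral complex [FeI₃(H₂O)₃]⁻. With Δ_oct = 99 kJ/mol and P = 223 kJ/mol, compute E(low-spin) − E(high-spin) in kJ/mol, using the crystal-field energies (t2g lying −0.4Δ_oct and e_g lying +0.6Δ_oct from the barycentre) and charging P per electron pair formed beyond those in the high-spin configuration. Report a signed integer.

Ligand charges: 3×(-1) from I⁻ and 3×(+0) from H₂O sum to -3; with overall charge -1, Fe is +2.
Group 8 minus oxidation state +2 gives a d⁶ configuration for Fe²⁺.
In the high-spin limit (t2g^4 e_g^2) the orbital term is -0.4Δ_oct = -40 kJ/mol, with no excess pairing.
Low-spin: t2g^6 e_g^0, orbital CFSE = -2.4Δ_oct = -238 kJ/mol; plus 2 excess pairs × P = +446 kJ/mol; total 208 kJ/mol.
The difference is 208 − (-40) = 248 kJ/mol, so high-spin lies lower.

248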